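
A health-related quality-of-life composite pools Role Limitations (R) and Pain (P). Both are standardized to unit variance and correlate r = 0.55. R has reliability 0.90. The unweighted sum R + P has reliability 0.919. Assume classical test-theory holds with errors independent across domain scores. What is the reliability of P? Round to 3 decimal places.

0.849

Var(R+P) = 2 + 2·0.55 = 3.100.
True-score variance = ρ_R + ρ_P + 2·0.55, so 0.919 = (0.90 + ρ_P + 1.10) / 3.100.
ρ_P = 0.919·3.100 − 0.90 − 1.10 = 0.849.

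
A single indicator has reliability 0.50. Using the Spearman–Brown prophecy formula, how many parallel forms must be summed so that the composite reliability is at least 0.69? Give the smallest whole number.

k ≥ ρ*(1−ρ₁)/(ρ₁(1−ρ*)) = 0.69·0.50 / (0.50·0.31) = 2.226.
Smallest integer k = 3.

3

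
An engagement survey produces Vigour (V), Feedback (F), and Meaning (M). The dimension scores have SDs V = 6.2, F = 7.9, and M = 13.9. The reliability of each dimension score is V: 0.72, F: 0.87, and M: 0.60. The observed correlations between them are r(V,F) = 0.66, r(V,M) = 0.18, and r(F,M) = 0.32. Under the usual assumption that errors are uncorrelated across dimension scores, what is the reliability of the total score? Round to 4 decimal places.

Var(V+F+M) = 6.2² + 7.9² + 13.9² + 2·[6.2·7.9·0.66 + 6.2·13.9·0.18 + 7.9·13.9·0.32] = 294.06 + 165.957 = 460.017.
With uncorrelated errors the cross-covariances are all true-score covariance, so they carry over unchanged; only the diagonal terms shrink to ρᵢσᵢ².
True-score variance = [6.2²·0.72 + 7.9²·0.87 + 13.9²·0.60] + 165.957 = 197.9 + 165.957 = 363.856.
Reliability = 363.856 / 460.017 = 0.7910.

0.7910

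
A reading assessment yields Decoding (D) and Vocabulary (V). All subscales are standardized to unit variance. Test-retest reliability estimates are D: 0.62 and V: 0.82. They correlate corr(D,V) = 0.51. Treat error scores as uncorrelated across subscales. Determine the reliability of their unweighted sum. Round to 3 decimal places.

Var(D+V) = 2 + 2·[0.51] = 2 + 1.02 = 3.02.
Under uncorrelated errors the observed covariances equal the true-score covariances, so only the own-variance terms attenuate.
True-score variance = [0.62 + 0.82] + 1.02 = 1.44 + 1.02 = 2.46.
Reliability = 2.46 / 3.02 = 0.815.

0.815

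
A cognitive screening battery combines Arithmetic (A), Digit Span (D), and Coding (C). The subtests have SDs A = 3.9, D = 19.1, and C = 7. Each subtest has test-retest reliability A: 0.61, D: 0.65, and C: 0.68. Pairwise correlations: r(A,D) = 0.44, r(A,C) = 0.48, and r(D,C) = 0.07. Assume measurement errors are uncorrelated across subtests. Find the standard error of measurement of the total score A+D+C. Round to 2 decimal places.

Var(total) = 429.02 + 110.477 = 539.497.
True-score variance = 279.725 + 110.477 = 390.202, so reliability = 0.7233.
Error variance = 539.497 − 390.202 = 149.295; SEM = √149.295 = 12.22.

12.22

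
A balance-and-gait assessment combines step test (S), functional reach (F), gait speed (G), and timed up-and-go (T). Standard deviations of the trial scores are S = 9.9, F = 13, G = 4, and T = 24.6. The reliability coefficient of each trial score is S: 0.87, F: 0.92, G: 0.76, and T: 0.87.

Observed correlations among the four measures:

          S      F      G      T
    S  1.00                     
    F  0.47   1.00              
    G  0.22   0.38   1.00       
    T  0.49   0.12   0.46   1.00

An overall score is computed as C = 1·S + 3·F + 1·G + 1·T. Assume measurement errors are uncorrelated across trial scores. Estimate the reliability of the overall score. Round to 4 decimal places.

0.9342

Var(C) = 9.9² + 3²·13² + 4² + 24.6² + 2·[3·9.9·13·0.47 + 9.9·4·0.22 + 9.9·24.6·0.49 + 3·13·4·0.38 + 3·13·24.6·0.12 + 4·24.6·0.46] = 2240.17 + 1058.37 = 3298.54.
With uncorrelated errors the cross-covariances are all true-score covariance, so they carry over unchanged; only the diagonal terms shrink to ρᵢσᵢ².
True-score variance = [9.9²·0.87 + 3²·13²·0.92 + 4²·0.76 + 24.6²·0.87] + 1058.37 = 2023.24 + 1058.37 = 3081.61.
Reliability = 3081.61 / 3298.54 = 0.9342.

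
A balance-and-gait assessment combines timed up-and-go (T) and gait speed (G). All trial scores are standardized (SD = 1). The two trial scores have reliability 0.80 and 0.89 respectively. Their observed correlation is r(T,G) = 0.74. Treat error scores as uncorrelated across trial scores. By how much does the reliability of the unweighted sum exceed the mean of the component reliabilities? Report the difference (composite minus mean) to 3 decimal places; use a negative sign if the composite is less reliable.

0.066

Var(sum) = 2 + 1.48 = 3.48; true-score variance = 1.69 + 1.48 = 3.17; composite reliability = 0.9109.
Mean component reliability = 0.8450.
Difference = 0.9109 − 0.8450 = 0.066.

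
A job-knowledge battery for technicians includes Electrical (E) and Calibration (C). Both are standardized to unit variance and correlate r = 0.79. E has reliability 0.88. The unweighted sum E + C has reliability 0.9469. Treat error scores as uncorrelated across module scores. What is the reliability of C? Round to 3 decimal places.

0.930

Var(E+C) = 2 + 2·0.79 = 3.580.
True-score variance = ρ_E + ρ_C + 2·0.79, so 0.9469 = (0.88 + ρ_C + 1.58) / 3.580.
ρ_C = 0.9469·3.580 − 0.88 − 1.58 = 0.930.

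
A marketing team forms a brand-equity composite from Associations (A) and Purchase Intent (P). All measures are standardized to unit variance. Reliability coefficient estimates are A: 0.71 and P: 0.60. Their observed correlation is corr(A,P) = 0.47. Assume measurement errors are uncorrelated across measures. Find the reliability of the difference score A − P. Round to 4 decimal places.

0.3491

Var(A−P) = 1 + 1 − 2·0.47 = 2 − 0.94 = 1.06.
Under uncorrelated errors the observed covariances equal the true-score covariances, so only the own-variance terms attenuate.
True-score variance = [0.71 + 0.60] − 0.94 = 1.31 − 0.94 = 0.37.
Reliability = 0.37 / 1.06 = 0.3491.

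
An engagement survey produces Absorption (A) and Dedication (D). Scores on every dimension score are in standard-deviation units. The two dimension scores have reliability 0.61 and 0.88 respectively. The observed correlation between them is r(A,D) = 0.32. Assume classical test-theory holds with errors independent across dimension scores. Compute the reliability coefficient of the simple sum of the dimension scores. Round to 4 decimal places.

Var(A+D) = 2 + 2·[0.32] = 2 + 0.64 = 2.64.
Under uncorrelated errors the observed covariances equal the true-score covariances, so only the own-variance terms attenuate.
True-score variance = [0.61 + 0.88] + 0.64 = 1.49 + 0.64 = 2.13.
Reliability = 2.13 / 2.64 = 0.8068.

0.8068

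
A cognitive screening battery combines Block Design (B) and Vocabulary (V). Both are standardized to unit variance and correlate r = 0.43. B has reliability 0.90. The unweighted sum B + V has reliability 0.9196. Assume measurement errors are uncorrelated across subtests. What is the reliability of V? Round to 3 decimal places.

0.870

Var(B+V) = 2 + 2·0.43 = 2.860.
True-score variance = ρ_B + ρ_V + 2·0.43, so 0.9196 = (0.90 + ρ_V + 0.86) / 2.860.
ρ_V = 0.9196·2.860 − 0.90 − 0.86 = 0.870.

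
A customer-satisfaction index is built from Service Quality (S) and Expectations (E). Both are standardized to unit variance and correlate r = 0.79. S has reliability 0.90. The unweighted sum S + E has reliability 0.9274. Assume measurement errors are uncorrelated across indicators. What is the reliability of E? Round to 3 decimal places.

Var(S+E) = 2 + 2·0.79 = 3.580.
True-score variance = ρ_S + ρ_E + 2·0.79, so 0.9274 = (0.90 + ρ_E + 1.58) / 3.580.
ρ_E = 0.9274·3.580 − 0.90 − 1.58 = 0.840.

0.840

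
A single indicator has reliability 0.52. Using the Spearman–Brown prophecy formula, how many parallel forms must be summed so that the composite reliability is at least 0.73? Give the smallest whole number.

3

k ≥ ρ*(1−ρ₁)/(ρ₁(1−ρ*)) = 0.73·0.48 / (0.52·0.27) = 2.496.
Smallest integer k = 3.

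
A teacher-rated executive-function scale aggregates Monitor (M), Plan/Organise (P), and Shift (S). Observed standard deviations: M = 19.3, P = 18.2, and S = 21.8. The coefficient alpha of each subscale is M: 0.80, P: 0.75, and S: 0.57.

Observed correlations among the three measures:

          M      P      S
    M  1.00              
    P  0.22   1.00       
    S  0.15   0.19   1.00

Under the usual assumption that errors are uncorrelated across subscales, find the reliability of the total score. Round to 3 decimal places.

0.775

Var(M+P+S) = 19.3² + 18.2² + 21.8² + 2·[19.3·18.2·0.22 + 19.3·21.8·0.15 + 18.2·21.8·0.19] = 1178.97 + 431.545 = 1610.52.
Under uncorrelated errors the observed covariances equal the true-score covariances, so only the own-variance terms attenuate.
True-score variance = [19.3²·0.80 + 18.2²·0.75 + 21.8²·0.57] + 431.545 = 817.309 + 431.545 = 1248.85.
Reliability = 1248.85 / 1610.52 = 0.775.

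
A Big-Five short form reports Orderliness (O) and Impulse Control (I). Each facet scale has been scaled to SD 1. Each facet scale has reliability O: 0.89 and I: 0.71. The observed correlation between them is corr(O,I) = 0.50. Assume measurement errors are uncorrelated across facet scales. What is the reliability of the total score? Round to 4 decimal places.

Var(O+I) = 2 + 2·[0.50] = 2 + 1 = 3.
Under uncorrelated errors the observed covariances equal the true-score covariances, so only the own-variance terms attenuate.
True-score variance = [0.89 + 0.71] + 1 = 1.6 + 1 = 2.6.
Reliability = 2.6 / 3 = 0.8667.

0.8667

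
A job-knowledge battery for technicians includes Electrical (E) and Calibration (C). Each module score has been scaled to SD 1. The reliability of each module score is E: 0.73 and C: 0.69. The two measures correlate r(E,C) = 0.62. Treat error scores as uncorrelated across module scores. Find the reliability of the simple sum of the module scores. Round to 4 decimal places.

0.8210

Var(E+C) = 2 + 2·[0.62] = 2 + 1.24 = 3.24.
With uncorrelated errors the cross-covariances are all true-score covariance, so they carry over unchanged; only the diagonal terms shrink to ρᵢσᵢ².
True-score variance = [0.73 + 0.69] + 1.24 = 1.42 + 1.24 = 2.66.
Reliability = 2.66 / 3.24 = 0.8210.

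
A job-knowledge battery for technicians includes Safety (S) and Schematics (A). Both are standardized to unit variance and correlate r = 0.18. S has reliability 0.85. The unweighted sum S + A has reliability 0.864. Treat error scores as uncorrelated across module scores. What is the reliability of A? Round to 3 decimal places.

Var(S+A) = 2 + 2·0.18 = 2.360.
True-score variance = ρ_S + ρ_A + 2·0.18, so 0.864 = (0.85 + ρ_A + 0.36) / 2.360.
ρ_A = 0.864·2.360 − 0.85 − 0.36 = 0.829.

0.829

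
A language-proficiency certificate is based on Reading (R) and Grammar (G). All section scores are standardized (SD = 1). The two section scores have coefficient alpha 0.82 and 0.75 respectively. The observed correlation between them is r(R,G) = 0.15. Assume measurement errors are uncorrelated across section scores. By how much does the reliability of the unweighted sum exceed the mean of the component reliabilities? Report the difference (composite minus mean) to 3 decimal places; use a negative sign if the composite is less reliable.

Var(sum) = 2 + 0.3 = 2.3; true-score variance = 1.57 + 0.3 = 1.87; composite reliability = 0.8130.
Mean component reliability = 0.7850.
Difference = 0.8130 − 0.7850 = 0.028.

0.028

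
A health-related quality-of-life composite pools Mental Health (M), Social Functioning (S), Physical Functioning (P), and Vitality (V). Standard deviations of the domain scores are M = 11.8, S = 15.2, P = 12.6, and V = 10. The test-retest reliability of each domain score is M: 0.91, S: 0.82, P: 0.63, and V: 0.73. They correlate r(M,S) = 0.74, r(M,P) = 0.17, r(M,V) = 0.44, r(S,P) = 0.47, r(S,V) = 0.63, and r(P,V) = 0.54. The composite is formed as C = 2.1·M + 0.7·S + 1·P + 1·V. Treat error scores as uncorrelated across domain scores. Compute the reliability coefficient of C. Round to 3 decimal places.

0.923

Var(C) = 2.1²·11.8² + 0.7²·15.2² + 12.6² + 10² + 2·[1.47·11.8·15.2·0.74 + 2.1·11.8·12.6·0.17 + 2.1·11.8·10·0.44 + 0.7·15.2·12.6·0.47 + 0.7·15.2·10·0.63 + 12.6·10·0.54] = 986.018 + 1110.6 = 2096.62.
Because errors are independent across components, Cov(Tᵢ,Tⱼ) = Cov(Xᵢ,Xⱼ); the off-diagonal part of the true-score variance is the same as above.
True-score variance = [2.1²·11.8²·0.91 + 0.7²·15.2²·0.82 + 12.6²·0.63 + 10²·0.73] + 1110.6 = 824.635 + 1110.6 = 1935.24.
Reliability = 1935.24 / 2096.62 = 0.923.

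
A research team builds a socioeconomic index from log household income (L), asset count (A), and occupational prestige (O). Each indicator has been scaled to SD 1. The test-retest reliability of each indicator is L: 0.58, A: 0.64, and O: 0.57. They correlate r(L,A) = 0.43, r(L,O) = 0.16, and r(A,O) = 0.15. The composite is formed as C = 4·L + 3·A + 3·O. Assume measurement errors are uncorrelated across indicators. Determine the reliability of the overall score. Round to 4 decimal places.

0.7281

Var(C) = 4² + 3² + 3² + 2·[12·0.43 + 12·0.16 + 9·0.15] = 34 + 16.86 = 50.86.
Because errors are independent across components, Cov(Tᵢ,Tⱼ) = Cov(Xᵢ,Xⱼ); the off-diagonal part of the true-score variance is the same as above.
True-score variance = [4²·0.58 + 3²·0.64 + 3²·0.57] + 16.86 = 20.17 + 16.86 = 37.03.
Reliability = 37.03 / 50.86 = 0.7281.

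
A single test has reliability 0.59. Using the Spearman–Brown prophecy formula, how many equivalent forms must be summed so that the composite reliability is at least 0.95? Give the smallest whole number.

k ≥ ρ*(1−ρ₁)/(ρ₁(1−ρ*)) = 0.95·0.41 / (0.59·0.05) = 13.203.
Smallest integer k = 14.

14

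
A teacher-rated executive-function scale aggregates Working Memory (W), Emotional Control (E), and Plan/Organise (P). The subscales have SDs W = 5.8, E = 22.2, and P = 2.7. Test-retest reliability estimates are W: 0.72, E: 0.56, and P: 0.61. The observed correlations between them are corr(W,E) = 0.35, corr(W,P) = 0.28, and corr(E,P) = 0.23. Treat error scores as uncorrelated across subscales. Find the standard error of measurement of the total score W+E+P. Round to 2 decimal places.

Var(total) = 533.77 + 126.474 = 660.244.
True-score variance = 304.658 + 126.474 = 431.132, so reliability = 0.6530.
Error variance = 660.244 − 431.132 = 229.112; SEM = √229.112 = 15.14.

15.14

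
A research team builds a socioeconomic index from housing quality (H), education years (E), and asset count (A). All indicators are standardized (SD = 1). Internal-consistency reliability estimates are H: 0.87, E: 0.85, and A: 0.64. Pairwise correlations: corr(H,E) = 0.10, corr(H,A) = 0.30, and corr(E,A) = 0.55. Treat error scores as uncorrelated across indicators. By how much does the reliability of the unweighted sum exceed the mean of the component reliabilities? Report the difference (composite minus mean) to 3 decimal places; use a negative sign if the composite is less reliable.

0.083

Var(sum) = 3 + 1.9 = 4.9; true-score variance = 2.36 + 1.9 = 4.26; composite reliability = 0.8694.
Mean component reliability = 0.7867.
Difference = 0.8694 − 0.7867 = 0.083.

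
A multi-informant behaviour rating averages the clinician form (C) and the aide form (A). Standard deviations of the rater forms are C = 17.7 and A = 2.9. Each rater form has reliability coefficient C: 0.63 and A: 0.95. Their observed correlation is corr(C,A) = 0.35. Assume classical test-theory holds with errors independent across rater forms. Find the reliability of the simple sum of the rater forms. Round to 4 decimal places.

0.6747

Var(C+A) = 17.7² + 2.9² + 2·[17.7·2.9·0.35] = 321.7 + 35.931 = 357.631.
Under uncorrelated errors the observed covariances equal the true-score covariances, so only the own-variance terms attenuate.
True-score variance = [17.7²·0.63 + 2.9²·0.95] + 35.931 = 205.362 + 35.931 = 241.293.
Reliability = 241.293 / 357.631 = 0.6747.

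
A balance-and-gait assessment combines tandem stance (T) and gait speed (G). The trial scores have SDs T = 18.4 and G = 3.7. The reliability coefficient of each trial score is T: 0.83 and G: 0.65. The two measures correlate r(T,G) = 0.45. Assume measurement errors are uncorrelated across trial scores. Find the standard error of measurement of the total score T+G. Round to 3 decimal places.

7.896

Var(total) = 352.25 + 61.272 = 413.522.
True-score variance = 289.903 + 61.272 = 351.175, so reliability = 0.8492.
Error variance = 413.522 − 351.175 = 62.3467; SEM = √62.3467 = 7.896.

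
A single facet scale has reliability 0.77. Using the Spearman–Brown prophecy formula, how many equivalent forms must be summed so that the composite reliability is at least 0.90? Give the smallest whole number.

3

k ≥ ρ*(1−ρ₁)/(ρ₁(1−ρ*)) = 0.90·0.23 / (0.77·0.10) = 2.688.
Smallest integer k = 3.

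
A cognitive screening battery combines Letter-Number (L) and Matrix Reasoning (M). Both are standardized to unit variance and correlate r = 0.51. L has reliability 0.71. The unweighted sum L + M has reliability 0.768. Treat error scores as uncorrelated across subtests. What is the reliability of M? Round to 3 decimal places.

Var(L+M) = 2 + 2·0.51 = 3.020.
True-score variance = ρ_L + ρ_M + 2·0.51, so 0.768 = (0.71 + ρ_M + 1.02) / 3.020.
ρ_M = 0.768·3.020 − 0.71 − 1.02 = 0.589.

0.589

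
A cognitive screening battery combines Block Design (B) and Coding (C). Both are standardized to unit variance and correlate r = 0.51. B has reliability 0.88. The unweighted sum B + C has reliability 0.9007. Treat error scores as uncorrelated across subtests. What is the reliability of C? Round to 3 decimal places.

Var(B+C) = 2 + 2·0.51 = 3.020.
True-score variance = ρ_B + ρ_C + 2·0.51, so 0.9007 = (0.88 + ρ_C + 1.02) / 3.020.
ρ_C = 0.9007·3.020 − 0.88 − 1.02 = 0.820.

0.820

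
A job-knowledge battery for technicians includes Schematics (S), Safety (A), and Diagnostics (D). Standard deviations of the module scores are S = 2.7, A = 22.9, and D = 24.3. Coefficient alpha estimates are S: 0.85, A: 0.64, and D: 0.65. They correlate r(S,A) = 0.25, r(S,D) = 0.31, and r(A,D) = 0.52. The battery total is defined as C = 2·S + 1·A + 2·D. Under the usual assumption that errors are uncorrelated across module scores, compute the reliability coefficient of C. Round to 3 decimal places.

0.763

Var(C) = 2²·2.7² + 22.9² + 2²·24.3² + 2·[2·2.7·22.9·0.25 + 4·2.7·24.3·0.31 + 2·22.9·24.3·0.52] = 2915.53 + 1382 = 4297.53.
Under uncorrelated errors the observed covariances equal the true-score covariances, so only the own-variance terms attenuate.
True-score variance = [2²·2.7²·0.85 + 22.9²·0.64 + 2²·24.3²·0.65] + 1382 = 1895.68 + 1382 = 3277.68.
Reliability = 3277.68 / 4297.53 = 0.763.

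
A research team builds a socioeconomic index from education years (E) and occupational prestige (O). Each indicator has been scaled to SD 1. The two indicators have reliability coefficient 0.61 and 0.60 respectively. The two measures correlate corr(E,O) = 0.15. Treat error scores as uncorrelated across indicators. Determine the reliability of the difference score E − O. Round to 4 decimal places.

0.5353

Var(E−O) = 1 + 1 − 2·0.15 = 2 − 0.3 = 1.7.
With uncorrelated errors the cross-covariances are all true-score covariance, so they carry over unchanged; only the diagonal terms shrink to ρᵢσᵢ².
True-score variance = [0.61 + 0.60] − 0.3 = 1.21 − 0.3 = 0.91.
Reliability = 0.91 / 1.7 = 0.5353.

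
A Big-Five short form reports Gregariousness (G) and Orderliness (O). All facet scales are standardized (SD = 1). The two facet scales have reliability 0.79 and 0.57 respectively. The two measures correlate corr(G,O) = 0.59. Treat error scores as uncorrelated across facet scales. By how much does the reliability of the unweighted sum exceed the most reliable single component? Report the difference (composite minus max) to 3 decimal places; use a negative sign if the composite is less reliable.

Var(sum) = 2 + 1.18 = 3.18; true-score variance = 1.36 + 1.18 = 2.54; composite reliability = 0.7987.
Max component reliability = 0.7900.
Difference = 0.7987 − 0.7900 = 0.009.

0.009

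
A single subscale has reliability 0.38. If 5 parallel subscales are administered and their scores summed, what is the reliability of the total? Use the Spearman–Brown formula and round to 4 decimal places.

ρ_k = kρ / (1 + (k−1)ρ) = 5·0.38 / (1 + 4·0.38) = 1.900 / 2.520 = 0.7540.

0.7540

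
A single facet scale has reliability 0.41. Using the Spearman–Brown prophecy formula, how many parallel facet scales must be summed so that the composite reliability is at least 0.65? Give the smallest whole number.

k ≥ ρ*(1−ρ₁)/(ρ₁(1−ρ*)) = 0.65·0.59 / (0.41·0.35) = 2.672.
Smallest integer k = 3.

3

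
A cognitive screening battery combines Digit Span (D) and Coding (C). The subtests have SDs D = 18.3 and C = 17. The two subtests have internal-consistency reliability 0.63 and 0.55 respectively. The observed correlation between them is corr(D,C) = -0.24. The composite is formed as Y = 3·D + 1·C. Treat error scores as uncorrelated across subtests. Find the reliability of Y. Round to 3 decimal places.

Var(Y) = 3²·18.3² + 17² + 2·[3·18.3·17·(-0.24)] = 3303.01 − 447.984 = 2855.03.
Because errors are independent across components, Cov(Tᵢ,Tⱼ) = Cov(Xᵢ,Xⱼ); the off-diagonal part of the true-score variance is the same as above.
True-score variance = [3²·18.3²·0.63 + 17²·0.55] − 447.984 = 2057.78 − 447.984 = 1609.79.
Reliability = 1609.79 / 2855.03 = 0.564.

0.564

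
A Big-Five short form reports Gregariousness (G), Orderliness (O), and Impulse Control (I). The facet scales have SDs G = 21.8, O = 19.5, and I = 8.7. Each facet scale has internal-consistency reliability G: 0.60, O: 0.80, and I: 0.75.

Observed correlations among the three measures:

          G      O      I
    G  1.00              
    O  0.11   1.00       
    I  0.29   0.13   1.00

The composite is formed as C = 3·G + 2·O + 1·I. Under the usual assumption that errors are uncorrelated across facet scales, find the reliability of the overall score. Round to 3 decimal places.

0.703

Var(C) = 3²·21.8² + 2²·19.5² + 8.7² + 2·[6·21.8·19.5·0.11 + 3·21.8·8.7·0.29 + 2·19.5·8.7·0.13] = 5873.85 + 979.358 = 6853.21.
With uncorrelated errors the cross-covariances are all true-score covariance, so they carry over unchanged; only the diagonal terms shrink to ρᵢσᵢ².
True-score variance = [3²·21.8²·0.60 + 2²·19.5²·0.80 + 8.7²·0.75] + 979.358 = 3839.86 + 979.358 = 4819.22.
Reliability = 4819.22 / 6853.21 = 0.703.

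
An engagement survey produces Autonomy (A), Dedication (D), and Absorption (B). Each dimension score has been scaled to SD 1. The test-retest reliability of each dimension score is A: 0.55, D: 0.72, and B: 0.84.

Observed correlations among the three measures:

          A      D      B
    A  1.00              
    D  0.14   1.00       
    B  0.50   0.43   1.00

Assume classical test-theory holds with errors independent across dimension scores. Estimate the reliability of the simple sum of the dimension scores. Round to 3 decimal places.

Var(A+D+B) = 3 + 2·[0.14 + 0.50 + 0.43] = 3 + 2.14 = 5.14.
Because errors are independent across components, Cov(Tᵢ,Tⱼ) = Cov(Xᵢ,Xⱼ); the off-diagonal part of the true-score variance is the same as above.
True-score variance = [0.55 + 0.72 + 0.84] + 2.14 = 2.11 + 2.14 = 4.25.
Reliability = 4.25 / 5.14 = 0.827.

0.827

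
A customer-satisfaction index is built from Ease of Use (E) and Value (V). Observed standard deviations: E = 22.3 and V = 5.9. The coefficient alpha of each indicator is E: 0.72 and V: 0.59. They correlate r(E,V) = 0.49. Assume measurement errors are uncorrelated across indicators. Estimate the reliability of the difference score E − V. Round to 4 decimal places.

Var(E−V) = 22.3² + 5.9² − 2·22.3·5.9·0.49 = 532.1 − 128.939 = 403.161.
Under uncorrelated errors the observed covariances equal the true-score covariances, so only the own-variance terms attenuate.
True-score variance = [22.3²·0.72 + 5.9²·0.59] − 128.939 = 378.587 − 128.939 = 249.648.
Reliability = 249.648 / 403.161 = 0.6192.

0.6192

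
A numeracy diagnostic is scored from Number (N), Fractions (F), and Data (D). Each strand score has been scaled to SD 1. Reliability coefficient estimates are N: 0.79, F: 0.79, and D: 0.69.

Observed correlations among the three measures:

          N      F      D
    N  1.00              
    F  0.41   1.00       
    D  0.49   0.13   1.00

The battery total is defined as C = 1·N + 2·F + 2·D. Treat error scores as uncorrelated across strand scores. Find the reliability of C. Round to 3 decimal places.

Var(C) = 1 + 2² + 2² + 2·[2·0.41 + 2·0.49 + 4·0.13] = 9 + 4.64 = 13.64.
With uncorrelated errors the cross-covariances are all true-score covariance, so they carry over unchanged; only the diagonal terms shrink to ρᵢσᵢ².
True-score variance = [0.79 + 2²·0.79 + 2²·0.69] + 4.64 = 6.71 + 4.64 = 11.35.
Reliability = 11.35 / 13.64 = 0.832.

0.832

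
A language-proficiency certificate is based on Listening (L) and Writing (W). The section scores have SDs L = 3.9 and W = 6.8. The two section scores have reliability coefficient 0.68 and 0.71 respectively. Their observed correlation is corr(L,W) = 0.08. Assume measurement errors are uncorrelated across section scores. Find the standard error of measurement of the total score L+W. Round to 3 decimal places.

4.275

Var(total) = 61.45 + 4.2432 = 65.6932.
True-score variance = 43.1732 + 4.2432 = 47.4164, so reliability = 0.7218.
Error variance = 65.6932 − 47.4164 = 18.2768; SEM = √18.2768 = 4.275.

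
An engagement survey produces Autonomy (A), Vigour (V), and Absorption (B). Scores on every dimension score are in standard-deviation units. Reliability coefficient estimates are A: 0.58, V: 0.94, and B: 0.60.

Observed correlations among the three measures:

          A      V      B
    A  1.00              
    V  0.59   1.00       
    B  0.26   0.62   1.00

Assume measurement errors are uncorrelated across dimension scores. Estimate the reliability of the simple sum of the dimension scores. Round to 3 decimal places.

Var(A+V+B) = 3 + 2·[0.59 + 0.26 + 0.62] = 3 + 2.94 = 5.94.
Under uncorrelated errors the observed covariances equal the true-score covariances, so only the own-variance terms attenuate.
True-score variance = [0.58 + 0.94 + 0.60] + 2.94 = 2.12 + 2.94 = 5.06.
Reliability = 5.06 / 5.94 = 0.852.

0.852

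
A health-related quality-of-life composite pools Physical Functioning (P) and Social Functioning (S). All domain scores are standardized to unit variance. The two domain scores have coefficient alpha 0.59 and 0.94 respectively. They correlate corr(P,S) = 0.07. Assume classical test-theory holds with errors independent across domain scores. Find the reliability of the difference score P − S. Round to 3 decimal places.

Var(P−S) = 1 + 1 − 2·0.07 = 2 − 0.14 = 1.86.
Under uncorrelated errors the observed covariances equal the true-score covariances, so only the own-variance terms attenuate.
True-score variance = [0.59 + 0.94] − 0.14 = 1.53 − 0.14 = 1.39.
Reliability = 1.39 / 1.86 = 0.747.

0.747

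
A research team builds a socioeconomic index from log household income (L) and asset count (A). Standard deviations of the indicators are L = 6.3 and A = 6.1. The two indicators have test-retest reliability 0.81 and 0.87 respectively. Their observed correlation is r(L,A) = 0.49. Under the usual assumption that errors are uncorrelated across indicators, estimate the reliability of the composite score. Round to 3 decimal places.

0.892

Var(L+A) = 6.3² + 6.1² + 2·[6.3·6.1·0.49] = 76.9 + 37.6614 = 114.561.
Under uncorrelated errors the observed covariances equal the true-score covariances, so only the own-variance terms attenuate.
True-score variance = [6.3²·0.81 + 6.1²·0.87] + 37.6614 = 64.5216 + 37.6614 = 102.183.
Reliability = 102.183 / 114.561 = 0.892.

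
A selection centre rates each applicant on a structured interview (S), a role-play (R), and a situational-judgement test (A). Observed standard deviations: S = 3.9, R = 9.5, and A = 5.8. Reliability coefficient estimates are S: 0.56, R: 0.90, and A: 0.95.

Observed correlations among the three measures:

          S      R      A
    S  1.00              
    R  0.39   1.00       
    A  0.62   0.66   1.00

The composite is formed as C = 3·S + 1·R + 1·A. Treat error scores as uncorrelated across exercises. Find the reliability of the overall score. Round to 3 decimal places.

0.859

Var(C) = 3²·3.9² + 9.5² + 5.8² + 2·[3·3.9·9.5·0.39 + 3·3.9·5.8·0.62 + 9.5·5.8·0.66] = 260.78 + 243.575 = 504.355.
With uncorrelated errors the cross-covariances are all true-score covariance, so they carry over unchanged; only the diagonal terms shrink to ρᵢσᵢ².
True-score variance = [3²·3.9²·0.56 + 9.5²·0.90 + 5.8²·0.95] + 243.575 = 189.841 + 243.575 = 433.417.
Reliability = 433.417 / 504.355 = 0.859.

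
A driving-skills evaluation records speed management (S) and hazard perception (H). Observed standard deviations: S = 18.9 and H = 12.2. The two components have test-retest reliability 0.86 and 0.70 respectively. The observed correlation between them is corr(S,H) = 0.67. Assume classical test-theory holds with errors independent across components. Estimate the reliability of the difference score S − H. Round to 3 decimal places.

0.520

Var(S−H) = 18.9² + 12.2² − 2·18.9·12.2·0.67 = 506.05 − 308.977 = 197.073.
Under uncorrelated errors the observed covariances equal the true-score covariances, so only the own-variance terms attenuate.
True-score variance = [18.9²·0.86 + 12.2²·0.70] − 308.977 = 411.389 − 308.977 = 102.411.
Reliability = 102.411 / 197.073 = 0.520.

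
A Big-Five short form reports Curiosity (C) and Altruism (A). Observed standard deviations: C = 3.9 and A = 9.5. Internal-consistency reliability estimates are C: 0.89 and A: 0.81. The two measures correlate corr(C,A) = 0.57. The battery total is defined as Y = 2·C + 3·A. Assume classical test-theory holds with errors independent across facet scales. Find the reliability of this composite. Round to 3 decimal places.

Var(Y) = 2²·3.9² + 3²·9.5² + 2·[6·3.9·9.5·0.57] = 873.09 + 253.422 = 1126.51.
With uncorrelated errors the cross-covariances are all true-score covariance, so they carry over unchanged; only the diagonal terms shrink to ρᵢσᵢ².
True-score variance = [2²·3.9²·0.89 + 3²·9.5²·0.81] + 253.422 = 712.07 + 253.422 = 965.492.
Reliability = 965.492 / 1126.51 = 0.857.

0.857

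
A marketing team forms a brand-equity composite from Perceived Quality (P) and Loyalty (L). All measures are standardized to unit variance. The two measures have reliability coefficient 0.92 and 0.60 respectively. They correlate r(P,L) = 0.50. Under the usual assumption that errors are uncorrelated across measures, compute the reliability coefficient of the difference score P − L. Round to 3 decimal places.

Var(P−L) = 1 + 1 − 2·0.50 = 2 − 1 = 1.
With uncorrelated errors the cross-covariances are all true-score covariance, so they carry over unchanged; only the diagonal terms shrink to ρᵢσᵢ².
True-score variance = [0.92 + 0.60] − 1 = 1.52 − 1 = 0.52.
Reliability = 0.52 / 1 = 0.520.

0.520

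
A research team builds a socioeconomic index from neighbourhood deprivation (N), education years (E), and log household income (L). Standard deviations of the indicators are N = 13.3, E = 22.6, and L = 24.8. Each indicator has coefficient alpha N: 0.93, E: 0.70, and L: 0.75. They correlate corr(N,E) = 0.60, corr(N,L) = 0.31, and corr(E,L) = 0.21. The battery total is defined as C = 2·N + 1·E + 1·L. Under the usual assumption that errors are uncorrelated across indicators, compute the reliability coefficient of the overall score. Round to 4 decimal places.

Var(C) = 2²·13.3² + 22.6² + 24.8² + 2·[2·13.3·22.6·0.60 + 2·13.3·24.8·0.31 + 22.6·24.8·0.21] = 1833.36 + 1365.8 = 3199.16.
Because errors are independent across components, Cov(Tᵢ,Tⱼ) = Cov(Xᵢ,Xⱼ); the off-diagonal part of the true-score variance is the same as above.
True-score variance = [2²·13.3²·0.93 + 22.6²·0.70 + 24.8²·0.75] + 1365.8 = 1476.84 + 1365.8 = 2842.64.
Reliability = 2842.64 / 3199.16 = 0.8886.

0.8886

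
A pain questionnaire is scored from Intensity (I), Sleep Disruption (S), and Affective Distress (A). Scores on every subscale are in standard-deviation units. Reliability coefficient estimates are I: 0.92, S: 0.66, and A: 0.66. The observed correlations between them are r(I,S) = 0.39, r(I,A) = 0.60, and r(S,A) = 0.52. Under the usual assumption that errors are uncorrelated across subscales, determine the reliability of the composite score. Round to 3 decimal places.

Var(I+S+A) = 3 + 2·[0.39 + 0.60 + 0.52] = 3 + 3.02 = 6.02.
With uncorrelated errors the cross-covariances are all true-score covariance, so they carry over unchanged; only the diagonal terms shrink to ρᵢσᵢ².
True-score variance = [0.92 + 0.66 + 0.66] + 3.02 = 2.24 + 3.02 = 5.26.
Reliability = 5.26 / 6.02 = 0.874.

0.874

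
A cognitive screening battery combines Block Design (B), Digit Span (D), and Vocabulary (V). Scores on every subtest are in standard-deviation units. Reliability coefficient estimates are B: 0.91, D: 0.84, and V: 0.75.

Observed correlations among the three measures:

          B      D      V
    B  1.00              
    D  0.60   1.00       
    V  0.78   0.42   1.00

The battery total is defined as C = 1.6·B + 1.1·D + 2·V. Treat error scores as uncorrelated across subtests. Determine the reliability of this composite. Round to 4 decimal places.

0.9148

Var(C) = 1.6² + 1.1² + 2² + 2·[1.76·0.60 + 3.2·0.78 + 2.2·0.42] = 7.77 + 8.952 = 16.722.
Because errors are independent across components, Cov(Tᵢ,Tⱼ) = Cov(Xᵢ,Xⱼ); the off-diagonal part of the true-score variance is the same as above.
True-score variance = [1.6²·0.91 + 1.1²·0.84 + 2²·0.75] + 8.952 = 6.346 + 8.952 = 15.298.
Reliability = 15.298 / 16.722 = 0.9148.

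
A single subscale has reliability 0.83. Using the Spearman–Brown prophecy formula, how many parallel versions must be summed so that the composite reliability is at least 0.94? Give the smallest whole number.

k ≥ ρ*(1−ρ₁)/(ρ₁(1−ρ*)) = 0.94·0.17 / (0.83·0.06) = 3.209.
Smallest integer k = 4.

4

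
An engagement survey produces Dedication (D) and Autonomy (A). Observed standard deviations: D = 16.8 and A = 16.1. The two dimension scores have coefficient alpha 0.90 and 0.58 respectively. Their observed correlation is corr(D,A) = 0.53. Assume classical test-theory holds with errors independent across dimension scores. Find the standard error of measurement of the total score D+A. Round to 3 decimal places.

11.709

Var(total) = 541.45 + 286.709 = 828.159.
True-score variance = 404.358 + 286.709 = 691.067, so reliability = 0.8345.
Error variance = 828.159 − 691.067 = 137.092; SEM = √137.092 = 11.709.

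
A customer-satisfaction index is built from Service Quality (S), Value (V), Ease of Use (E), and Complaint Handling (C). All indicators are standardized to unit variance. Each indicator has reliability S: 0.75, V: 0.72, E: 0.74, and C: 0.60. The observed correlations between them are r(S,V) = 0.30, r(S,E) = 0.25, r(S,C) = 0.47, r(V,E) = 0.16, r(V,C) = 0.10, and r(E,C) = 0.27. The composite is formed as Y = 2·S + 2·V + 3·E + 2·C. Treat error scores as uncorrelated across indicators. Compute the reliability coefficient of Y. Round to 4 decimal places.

Var(Y) = 2² + 2² + 3² + 2² + 2·[4·0.30 + 6·0.25 + 4·0.47 + 6·0.16 + 4·0.10 + 6·0.27] = 21 + 15.12 = 36.12.
Because errors are independent across components, Cov(Tᵢ,Tⱼ) = Cov(Xᵢ,Xⱼ); the off-diagonal part of the true-score variance is the same as above.
True-score variance = [2²·0.75 + 2²·0.72 + 3²·0.74 + 2²·0.60] + 15.12 = 14.94 + 15.12 = 30.06.
Reliability = 30.06 / 36.12 = 0.8322.

0.8322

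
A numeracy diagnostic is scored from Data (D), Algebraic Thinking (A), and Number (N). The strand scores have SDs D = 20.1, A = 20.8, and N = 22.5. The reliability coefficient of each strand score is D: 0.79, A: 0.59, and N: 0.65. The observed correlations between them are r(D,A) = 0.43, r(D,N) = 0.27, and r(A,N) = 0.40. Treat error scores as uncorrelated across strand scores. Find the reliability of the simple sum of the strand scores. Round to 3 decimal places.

0.811

Var(D+A+N) = 20.1² + 20.8² + 22.5² + 2·[20.1·20.8·0.43 + 20.1·22.5·0.27 + 20.8·22.5·0.40] = 1342.9 + 978.164 = 2321.06.
With uncorrelated errors the cross-covariances are all true-score covariance, so they carry over unchanged; only the diagonal terms shrink to ρᵢσᵢ².
True-score variance = [20.1²·0.79 + 20.8²·0.59 + 22.5²·0.65] + 978.164 = 903.488 + 978.164 = 1881.65.
Reliability = 1881.65 / 2321.06 = 0.811.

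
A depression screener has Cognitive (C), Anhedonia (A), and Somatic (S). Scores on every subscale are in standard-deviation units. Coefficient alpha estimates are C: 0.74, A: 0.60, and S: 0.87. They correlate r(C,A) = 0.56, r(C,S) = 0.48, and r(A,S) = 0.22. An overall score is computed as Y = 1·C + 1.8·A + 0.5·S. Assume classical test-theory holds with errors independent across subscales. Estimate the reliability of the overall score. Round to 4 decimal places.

0.7848

Var(Y) = 1 + 1.8² + 0.5² + 2·[1.8·0.56 + 0.5·0.48 + 0.9·0.22] = 4.49 + 2.892 = 7.382.
Because errors are independent across components, Cov(Tᵢ,Tⱼ) = Cov(Xᵢ,Xⱼ); the off-diagonal part of the true-score variance is the same as above.
True-score variance = [0.74 + 1.8²·0.60 + 0.5²·0.87] + 2.892 = 2.9015 + 2.892 = 5.7935.
Reliability = 5.7935 / 7.382 = 0.7848.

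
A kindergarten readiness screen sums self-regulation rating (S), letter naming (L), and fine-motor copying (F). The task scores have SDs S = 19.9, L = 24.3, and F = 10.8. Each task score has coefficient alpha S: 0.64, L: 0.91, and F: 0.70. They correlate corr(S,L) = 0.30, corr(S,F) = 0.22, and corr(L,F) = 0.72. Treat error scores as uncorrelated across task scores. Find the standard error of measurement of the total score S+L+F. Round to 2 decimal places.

Var(total) = 1103.14 + 762.62 = 1865.76.
True-score variance = 872.44 + 762.62 = 1635.06, so reliability = 0.8764.
Error variance = 1865.76 − 1635.06 = 230.7; SEM = √230.7 = 15.19.

15.19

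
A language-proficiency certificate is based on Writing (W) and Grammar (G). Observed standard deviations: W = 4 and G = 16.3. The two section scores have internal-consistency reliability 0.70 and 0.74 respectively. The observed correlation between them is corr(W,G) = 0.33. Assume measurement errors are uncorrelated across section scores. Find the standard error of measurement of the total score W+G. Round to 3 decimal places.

8.595

Var(total) = 281.69 + 43.032 = 324.722.
True-score variance = 207.811 + 43.032 = 250.843, so reliability = 0.7725.
Error variance = 324.722 − 250.843 = 73.8794; SEM = √73.8794 = 8.595.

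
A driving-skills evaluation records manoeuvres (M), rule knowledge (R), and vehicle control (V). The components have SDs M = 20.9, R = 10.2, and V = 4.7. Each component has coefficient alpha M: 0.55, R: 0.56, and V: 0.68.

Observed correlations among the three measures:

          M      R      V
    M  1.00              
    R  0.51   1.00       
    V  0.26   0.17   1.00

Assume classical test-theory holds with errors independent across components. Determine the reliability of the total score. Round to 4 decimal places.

0.7058

Var(M+R+V) = 20.9² + 10.2² + 4.7² + 2·[20.9·10.2·0.51 + 20.9·4.7·0.26 + 10.2·4.7·0.17] = 562.94 + 284.823 = 847.763.
Under uncorrelated errors the observed covariances equal the true-score covariances, so only the own-variance terms attenuate.
True-score variance = [20.9²·0.55 + 10.2²·0.56 + 4.7²·0.68] + 284.823 = 313.529 + 284.823 = 598.352.
Reliability = 598.352 / 847.763 = 0.7058.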